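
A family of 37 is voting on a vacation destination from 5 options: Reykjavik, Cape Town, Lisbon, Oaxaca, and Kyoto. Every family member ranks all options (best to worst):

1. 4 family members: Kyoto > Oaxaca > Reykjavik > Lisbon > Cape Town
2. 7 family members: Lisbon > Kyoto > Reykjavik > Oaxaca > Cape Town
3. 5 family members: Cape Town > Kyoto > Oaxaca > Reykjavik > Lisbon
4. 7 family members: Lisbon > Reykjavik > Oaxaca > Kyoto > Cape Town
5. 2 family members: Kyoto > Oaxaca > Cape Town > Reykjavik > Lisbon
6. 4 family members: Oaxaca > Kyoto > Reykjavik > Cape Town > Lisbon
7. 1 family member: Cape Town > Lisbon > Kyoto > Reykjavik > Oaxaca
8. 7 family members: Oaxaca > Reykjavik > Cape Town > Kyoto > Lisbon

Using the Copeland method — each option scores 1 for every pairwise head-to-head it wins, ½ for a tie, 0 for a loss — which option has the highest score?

Reykjavik: beats Cape Town and Lisbon; loses to Oaxaca and Kyoto → score 2.
Cape Town: beats Lisbon; loses to Reykjavik, Oaxaca, and Kyoto → score 1.
Lisbon: loses to Reykjavik, Cape Town, Oaxaca, and Kyoto → score 0.
Oaxaca: beats Reykjavik, Cape Town, and Lisbon; loses to Kyoto → score 3.
Kyoto: beats Reykjavik, Cape Town, Lisbon, and Oaxaca → score 4.
Kyoto has the best pairwise record.

Kyoto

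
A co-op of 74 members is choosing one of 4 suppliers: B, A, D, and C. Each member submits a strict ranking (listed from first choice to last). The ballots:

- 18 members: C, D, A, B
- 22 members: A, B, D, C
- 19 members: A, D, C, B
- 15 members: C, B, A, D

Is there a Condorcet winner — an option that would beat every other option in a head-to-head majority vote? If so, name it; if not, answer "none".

A

A vs B: 59–15 for A.
A vs D: 56–18 for A.
A vs C: 41–33 for A.
A beats every other option head-to-head.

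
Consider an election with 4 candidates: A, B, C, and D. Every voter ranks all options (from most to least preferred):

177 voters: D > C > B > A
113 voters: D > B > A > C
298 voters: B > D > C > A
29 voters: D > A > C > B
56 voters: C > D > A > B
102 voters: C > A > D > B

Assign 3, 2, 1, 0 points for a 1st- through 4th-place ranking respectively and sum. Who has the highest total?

D

A: 177·0 + 113·1 + 298·0 + 29·2 + 56·1 + 102·2 = 431
B: 177·1 + 113·2 + 298·3 + 29·0 + 56·0 + 102·0 = 1297
C: 177·2 + 113·0 + 298·1 + 29·1 + 56·3 + 102·3 = 1155
D: 177·3 + 113·3 + 298·2 + 29·3 + 56·2 + 102·1 = 1767
D has the highest Borda score (1767).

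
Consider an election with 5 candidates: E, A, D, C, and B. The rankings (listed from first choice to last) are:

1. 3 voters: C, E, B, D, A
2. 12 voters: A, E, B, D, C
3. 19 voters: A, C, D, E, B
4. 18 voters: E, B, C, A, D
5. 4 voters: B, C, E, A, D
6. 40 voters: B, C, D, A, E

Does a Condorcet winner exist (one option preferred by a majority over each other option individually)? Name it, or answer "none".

Checking pairwise contests:
A beats E 71–25.
C beats A 65–31.
A beats D 53–43.
B beats C 74–22.
E beats B 52–44.
Every option loses at least one head-to-head, so there is no Condorcet winner.

none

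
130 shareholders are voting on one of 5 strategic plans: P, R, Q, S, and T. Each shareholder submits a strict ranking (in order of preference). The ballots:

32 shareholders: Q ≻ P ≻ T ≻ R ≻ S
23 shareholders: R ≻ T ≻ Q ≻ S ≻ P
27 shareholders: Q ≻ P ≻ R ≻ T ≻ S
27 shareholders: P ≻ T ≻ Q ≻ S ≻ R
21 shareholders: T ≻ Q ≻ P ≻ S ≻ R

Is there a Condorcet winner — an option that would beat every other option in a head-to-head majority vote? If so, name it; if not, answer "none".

Checking pairwise contests:
Q beats P 103–27.
P beats R 107–23.
T beats Q 71–59.
P beats S 107–23.
P beats T 86–44.
Every option loses at least one head-to-head, so there is no Condorcet winner.

none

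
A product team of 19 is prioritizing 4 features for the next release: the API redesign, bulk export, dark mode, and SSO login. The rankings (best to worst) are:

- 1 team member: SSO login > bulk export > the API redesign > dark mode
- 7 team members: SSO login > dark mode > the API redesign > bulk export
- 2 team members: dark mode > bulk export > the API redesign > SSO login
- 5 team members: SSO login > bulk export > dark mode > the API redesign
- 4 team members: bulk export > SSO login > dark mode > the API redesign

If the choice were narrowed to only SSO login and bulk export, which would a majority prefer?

SSO login

Voters preferring SSO login to bulk export: 13; preferring bulk export to SSO login: 6.
SSO login wins the head-to-head.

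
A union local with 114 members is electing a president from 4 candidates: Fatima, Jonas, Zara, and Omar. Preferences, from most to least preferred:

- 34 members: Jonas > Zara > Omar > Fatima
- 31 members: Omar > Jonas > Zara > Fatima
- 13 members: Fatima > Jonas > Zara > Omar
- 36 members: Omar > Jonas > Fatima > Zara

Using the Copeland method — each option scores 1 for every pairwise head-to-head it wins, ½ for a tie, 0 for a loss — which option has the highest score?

Omar

Fatima: loses to Jonas, Zara, and Omar → score 0.
Jonas: beats Fatima and Zara; loses to Omar → score 2.
Zara: beats Fatima; loses to Jonas and Omar → score 1.
Omar: beats Fatima, Jonas, and Zara → score 3.
Omar has the best pairwise record.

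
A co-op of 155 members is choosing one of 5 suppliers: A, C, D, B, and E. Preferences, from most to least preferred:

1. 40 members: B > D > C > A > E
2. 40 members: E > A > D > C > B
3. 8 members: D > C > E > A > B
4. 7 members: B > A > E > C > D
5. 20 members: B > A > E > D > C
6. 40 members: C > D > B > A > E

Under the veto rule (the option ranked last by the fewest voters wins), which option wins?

Last-place votes: A 0, C 20, D 7, B 48, E 80.
A is ranked last by the fewest voters, so A wins.

A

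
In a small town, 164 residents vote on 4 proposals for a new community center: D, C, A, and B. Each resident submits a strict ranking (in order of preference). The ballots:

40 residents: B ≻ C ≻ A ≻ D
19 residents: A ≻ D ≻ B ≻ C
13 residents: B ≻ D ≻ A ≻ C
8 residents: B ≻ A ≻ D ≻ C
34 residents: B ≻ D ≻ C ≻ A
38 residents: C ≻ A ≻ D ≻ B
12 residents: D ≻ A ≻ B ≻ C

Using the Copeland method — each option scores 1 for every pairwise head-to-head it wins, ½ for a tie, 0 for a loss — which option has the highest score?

B

D: beats C; loses to A and B → score 1.
C: beats A; loses to D and B → score 1.
A: beats D; loses to C and B → score 1.
B: beats D, C, and A → score 3.
B has the best pairwise record.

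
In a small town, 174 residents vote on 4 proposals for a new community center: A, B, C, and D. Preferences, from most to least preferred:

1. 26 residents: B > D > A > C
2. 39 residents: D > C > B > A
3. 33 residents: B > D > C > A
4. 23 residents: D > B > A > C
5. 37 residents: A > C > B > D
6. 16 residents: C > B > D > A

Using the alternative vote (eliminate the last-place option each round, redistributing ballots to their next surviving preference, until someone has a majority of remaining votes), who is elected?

Round 1: A 37, B 59, C 16, D 62. Eliminate C.
Round 2: A 37, B 75, D 62. Eliminate A.
Round 3: B 112, D 62. B has a majority.

B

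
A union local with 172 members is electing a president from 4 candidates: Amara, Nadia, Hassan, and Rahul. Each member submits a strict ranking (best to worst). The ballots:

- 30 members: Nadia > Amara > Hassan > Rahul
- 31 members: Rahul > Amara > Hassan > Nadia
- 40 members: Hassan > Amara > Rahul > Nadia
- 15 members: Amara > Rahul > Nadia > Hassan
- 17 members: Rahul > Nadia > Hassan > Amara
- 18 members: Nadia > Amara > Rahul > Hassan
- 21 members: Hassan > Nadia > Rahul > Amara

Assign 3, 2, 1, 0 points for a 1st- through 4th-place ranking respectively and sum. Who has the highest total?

Amara

Amara: 30·2 + 31·2 + 40·2 + 15·3 + 17·0 + 18·2 + 21·0 = 283
Nadia: 30·3 + 31·0 + 40·0 + 15·1 + 17·2 + 18·3 + 21·2 = 235
Hassan: 30·1 + 31·1 + 40·3 + 15·0 + 17·1 + 18·0 + 21·3 = 261
Rahul: 30·0 + 31·3 + 40·1 + 15·2 + 17·3 + 18·1 + 21·1 = 253
Amara has the highest Borda score (283).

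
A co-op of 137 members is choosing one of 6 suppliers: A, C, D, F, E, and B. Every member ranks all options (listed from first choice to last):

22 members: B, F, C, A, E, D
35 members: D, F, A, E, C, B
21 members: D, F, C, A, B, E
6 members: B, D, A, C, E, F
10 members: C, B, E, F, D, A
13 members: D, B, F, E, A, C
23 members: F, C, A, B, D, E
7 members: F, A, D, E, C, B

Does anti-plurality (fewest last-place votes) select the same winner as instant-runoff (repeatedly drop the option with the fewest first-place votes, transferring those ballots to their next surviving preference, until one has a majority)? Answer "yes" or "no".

no

Anti-plurality — last-place votes: A 10, C 13, D 22, F 6, E 44, B 42. Winner: F.
Instant-runoff — R1 A 0, C 10, D 69, F 30, E 0, B 28 (D winner). Winner: D.
The two methods disagree.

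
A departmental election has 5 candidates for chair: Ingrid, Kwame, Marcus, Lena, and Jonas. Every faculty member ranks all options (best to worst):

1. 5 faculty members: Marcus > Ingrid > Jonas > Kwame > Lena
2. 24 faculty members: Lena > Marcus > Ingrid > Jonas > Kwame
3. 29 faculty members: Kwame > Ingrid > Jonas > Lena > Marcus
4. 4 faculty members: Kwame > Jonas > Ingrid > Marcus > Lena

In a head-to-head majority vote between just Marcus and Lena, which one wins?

Lena

Voters preferring Marcus to Lena: 9; preferring Lena to Marcus: 53.
Lena wins the head-to-head.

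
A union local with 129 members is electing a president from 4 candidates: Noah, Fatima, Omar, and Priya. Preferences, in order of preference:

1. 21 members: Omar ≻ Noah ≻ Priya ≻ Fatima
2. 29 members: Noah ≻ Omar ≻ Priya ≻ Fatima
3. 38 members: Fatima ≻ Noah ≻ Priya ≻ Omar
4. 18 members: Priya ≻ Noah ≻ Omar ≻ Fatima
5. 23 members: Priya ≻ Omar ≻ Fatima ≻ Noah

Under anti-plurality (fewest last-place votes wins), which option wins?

Last-place votes: Noah 23, Fatima 68, Omar 38, Priya 0.
Priya is ranked last by the fewest voters, so Priya wins.

Priya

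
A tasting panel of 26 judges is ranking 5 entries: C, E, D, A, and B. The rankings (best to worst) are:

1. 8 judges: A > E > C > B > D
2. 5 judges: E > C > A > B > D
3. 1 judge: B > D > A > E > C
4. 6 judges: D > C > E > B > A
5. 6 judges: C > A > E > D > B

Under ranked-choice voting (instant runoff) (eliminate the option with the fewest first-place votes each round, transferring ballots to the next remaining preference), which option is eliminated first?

Round 1: C 6, E 5, D 6, A 8, B 1. Eliminate B.

B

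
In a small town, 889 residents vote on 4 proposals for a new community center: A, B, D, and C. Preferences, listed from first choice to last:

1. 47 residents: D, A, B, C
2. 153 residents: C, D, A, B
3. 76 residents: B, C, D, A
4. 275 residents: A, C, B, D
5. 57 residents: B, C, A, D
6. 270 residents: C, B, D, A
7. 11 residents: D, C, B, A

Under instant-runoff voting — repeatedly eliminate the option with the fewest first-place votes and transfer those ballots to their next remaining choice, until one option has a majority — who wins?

Round 1: A 275, B 133, D 58, C 423. Eliminate D.
Round 2: A 322, B 133, C 434. Eliminate B.
Round 3: A 322, C 567. C has a majority.

C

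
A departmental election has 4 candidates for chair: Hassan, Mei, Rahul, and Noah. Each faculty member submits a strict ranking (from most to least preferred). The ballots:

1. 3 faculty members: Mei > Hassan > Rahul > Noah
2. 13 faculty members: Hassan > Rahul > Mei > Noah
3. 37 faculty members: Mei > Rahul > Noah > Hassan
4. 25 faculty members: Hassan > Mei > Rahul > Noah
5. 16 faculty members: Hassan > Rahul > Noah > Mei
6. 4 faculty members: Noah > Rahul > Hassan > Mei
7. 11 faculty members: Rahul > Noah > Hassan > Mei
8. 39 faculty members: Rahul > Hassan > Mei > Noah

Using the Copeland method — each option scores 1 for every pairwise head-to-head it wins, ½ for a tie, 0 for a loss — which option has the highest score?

Rahul

Hassan: beats Mei and Noah; loses to Rahul → score 2.
Mei: beats Noah; loses to Hassan and Rahul → score 1.
Rahul: beats Hassan, Mei, and Noah → score 3.
Noah: loses to Hassan, Mei, and Rahul → score 0.
Rahul has the best pairwise record.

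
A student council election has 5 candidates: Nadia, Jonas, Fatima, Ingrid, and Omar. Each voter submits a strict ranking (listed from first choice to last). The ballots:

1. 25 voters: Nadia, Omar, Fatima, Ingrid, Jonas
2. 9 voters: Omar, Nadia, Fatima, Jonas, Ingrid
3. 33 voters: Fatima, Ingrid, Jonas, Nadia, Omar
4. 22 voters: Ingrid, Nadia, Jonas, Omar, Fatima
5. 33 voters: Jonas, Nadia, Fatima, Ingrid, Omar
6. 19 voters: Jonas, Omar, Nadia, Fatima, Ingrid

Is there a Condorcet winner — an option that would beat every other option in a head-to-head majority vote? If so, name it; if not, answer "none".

none

Checking pairwise contests:
Jonas beats Nadia 85–56.
Ingrid beats Jonas 80–61.
Nadia beats Fatima 108–33.
Nadia beats Ingrid 86–55.
Nadia beats Omar 113–28.
Every option loses at least one head-to-head, so there is no Condorcet winner.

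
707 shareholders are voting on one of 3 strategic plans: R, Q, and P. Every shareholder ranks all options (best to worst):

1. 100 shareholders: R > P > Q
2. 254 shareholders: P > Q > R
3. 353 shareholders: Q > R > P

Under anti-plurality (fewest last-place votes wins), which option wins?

Last-place votes: R 254, Q 100, P 353.
Q is ranked last by the fewest voters, so Q wins.

Q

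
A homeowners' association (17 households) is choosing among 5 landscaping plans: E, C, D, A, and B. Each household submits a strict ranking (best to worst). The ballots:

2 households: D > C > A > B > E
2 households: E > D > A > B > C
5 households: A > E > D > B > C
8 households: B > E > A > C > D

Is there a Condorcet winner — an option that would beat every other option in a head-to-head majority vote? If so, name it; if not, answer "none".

none

Checking pairwise contests:
B beats E 10–7.
E beats C 15–2.
E beats D 15–2.
E beats A 10–7.
D beats B 9–8.
Every option loses at least one head-to-head, so there is no Condorcet winner.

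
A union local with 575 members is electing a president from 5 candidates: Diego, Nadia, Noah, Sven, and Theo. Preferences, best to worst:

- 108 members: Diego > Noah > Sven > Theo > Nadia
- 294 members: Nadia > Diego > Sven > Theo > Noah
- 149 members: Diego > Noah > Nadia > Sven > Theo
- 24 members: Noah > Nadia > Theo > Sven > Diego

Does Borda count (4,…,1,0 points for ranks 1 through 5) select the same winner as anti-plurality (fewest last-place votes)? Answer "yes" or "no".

Borda — scores: Diego 1910, Nadia 1546, Noah 867, Sven 977, Theo 450. Winner: Diego.
Anti-plurality — last-place votes: Diego 24, Nadia 108, Noah 294, Sven 0, Theo 149. Winner: Sven.
The two methods disagree.

no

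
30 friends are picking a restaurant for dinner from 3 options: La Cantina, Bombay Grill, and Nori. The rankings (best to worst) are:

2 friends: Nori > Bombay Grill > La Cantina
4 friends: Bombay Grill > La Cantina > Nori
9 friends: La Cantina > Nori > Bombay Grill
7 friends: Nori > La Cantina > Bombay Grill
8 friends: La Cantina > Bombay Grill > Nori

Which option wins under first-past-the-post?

First-place votes: La Cantina 17, Bombay Grill 4, Nori 9.
La Cantina has the most first-place votes.

La Cantina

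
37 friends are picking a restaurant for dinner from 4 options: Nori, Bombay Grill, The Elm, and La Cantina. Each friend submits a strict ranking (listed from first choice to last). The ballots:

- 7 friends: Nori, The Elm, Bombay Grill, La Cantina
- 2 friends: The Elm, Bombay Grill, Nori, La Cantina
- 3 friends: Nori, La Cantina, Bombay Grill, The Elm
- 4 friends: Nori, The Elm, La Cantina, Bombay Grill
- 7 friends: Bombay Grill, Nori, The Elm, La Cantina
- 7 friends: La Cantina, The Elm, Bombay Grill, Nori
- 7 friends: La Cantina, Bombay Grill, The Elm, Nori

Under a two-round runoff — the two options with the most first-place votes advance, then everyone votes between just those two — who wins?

Round 1 first-place votes: Nori 14, Bombay Grill 7, The Elm 2, La Cantina 14.
Nori and La Cantina advance.
Runoff: Nori is preferred to La Cantina by 23 voters; La Cantina by 14.
Nori wins the runoff.

Nori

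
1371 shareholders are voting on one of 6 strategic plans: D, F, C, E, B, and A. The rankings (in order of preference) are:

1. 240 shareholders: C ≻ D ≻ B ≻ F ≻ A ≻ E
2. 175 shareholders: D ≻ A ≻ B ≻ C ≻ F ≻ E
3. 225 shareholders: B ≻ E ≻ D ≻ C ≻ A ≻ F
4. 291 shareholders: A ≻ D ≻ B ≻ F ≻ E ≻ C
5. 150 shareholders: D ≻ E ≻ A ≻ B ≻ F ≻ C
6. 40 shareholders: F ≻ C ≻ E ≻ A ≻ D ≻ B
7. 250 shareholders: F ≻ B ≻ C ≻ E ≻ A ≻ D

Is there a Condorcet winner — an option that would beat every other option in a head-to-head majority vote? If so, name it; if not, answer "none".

D vs F: 1081–290 for D.
D vs C: 841–530 for D.
D vs E: 856–515 for D.
D vs B: 896–475 for D.
D vs A: 790–581 for D.
D beats every other option head-to-head.

D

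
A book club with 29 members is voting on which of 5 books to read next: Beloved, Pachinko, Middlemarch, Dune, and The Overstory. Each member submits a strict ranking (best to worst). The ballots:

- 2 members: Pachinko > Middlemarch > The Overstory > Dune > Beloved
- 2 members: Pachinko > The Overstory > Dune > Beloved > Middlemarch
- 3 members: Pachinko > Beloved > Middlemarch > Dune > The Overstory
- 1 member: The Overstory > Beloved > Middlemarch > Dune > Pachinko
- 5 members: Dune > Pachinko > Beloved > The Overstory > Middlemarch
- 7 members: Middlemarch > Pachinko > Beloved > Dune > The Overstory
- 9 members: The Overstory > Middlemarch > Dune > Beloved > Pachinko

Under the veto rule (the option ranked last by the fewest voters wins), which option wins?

Last-place votes: Beloved 2, Pachinko 10, Middlemarch 7, Dune 0, The Overstory 10.
Dune is ranked last by the fewest voters, so Dune wins.

Dune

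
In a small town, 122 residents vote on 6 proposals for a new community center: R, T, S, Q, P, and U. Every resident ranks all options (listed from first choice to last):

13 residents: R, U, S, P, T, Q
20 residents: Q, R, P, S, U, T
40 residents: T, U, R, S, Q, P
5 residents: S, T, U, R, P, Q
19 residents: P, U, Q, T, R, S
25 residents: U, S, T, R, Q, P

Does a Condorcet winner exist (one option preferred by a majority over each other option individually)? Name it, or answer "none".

U vs R: 89–33 for U.
U vs T: 77–45 for U.
U vs S: 97–25 for U.
U vs Q: 102–20 for U.
U vs P: 83–39 for U.
U beats every other option head-to-head.

U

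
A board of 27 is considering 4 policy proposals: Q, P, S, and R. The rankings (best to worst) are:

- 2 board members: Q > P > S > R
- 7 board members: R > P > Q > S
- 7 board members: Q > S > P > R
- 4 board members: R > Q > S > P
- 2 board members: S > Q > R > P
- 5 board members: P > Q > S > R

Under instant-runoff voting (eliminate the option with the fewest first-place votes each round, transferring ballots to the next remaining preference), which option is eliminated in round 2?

P

Round 1: Q 9, P 5, S 2, R 11. Eliminate S.
Round 2: Q 11, P 5, R 11. Eliminate P.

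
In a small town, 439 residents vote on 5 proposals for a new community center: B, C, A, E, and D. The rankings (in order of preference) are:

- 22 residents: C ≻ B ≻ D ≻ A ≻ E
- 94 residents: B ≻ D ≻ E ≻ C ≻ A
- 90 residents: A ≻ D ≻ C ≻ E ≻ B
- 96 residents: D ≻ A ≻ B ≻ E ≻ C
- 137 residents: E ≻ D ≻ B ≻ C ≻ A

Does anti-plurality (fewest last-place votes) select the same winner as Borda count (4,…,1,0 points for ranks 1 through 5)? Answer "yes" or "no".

yes

Anti-plurality — last-place votes: B 90, C 96, A 231, E 22, D 0. Winner: D.
Borda — scores: B 908, C 499, A 670, E 922, D 1391. Winner: D.
The two methods agree.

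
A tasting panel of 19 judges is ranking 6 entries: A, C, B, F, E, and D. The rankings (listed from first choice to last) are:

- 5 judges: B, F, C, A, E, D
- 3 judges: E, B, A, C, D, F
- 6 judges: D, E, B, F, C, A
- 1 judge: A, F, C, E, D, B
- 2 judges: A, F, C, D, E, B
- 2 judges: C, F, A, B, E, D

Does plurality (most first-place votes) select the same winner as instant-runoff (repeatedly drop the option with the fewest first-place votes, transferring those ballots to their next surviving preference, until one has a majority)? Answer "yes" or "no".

Plurality — first-place votes: A 3, C 2, B 5, F 0, E 3, D 6. Winner: D.
Instant-runoff — R1 A 3, C 2, B 5, F 0, E 3, D 6 (F out); R2 A 3, C 2, B 5, E 3, D 6 (C out); R3 A 5, B 5, E 3, D 6 (E out); R4 A 5, B 8, D 6 (A out); R5 B 10, D 9 (B winner). Winner: B.
The two methods disagree.

no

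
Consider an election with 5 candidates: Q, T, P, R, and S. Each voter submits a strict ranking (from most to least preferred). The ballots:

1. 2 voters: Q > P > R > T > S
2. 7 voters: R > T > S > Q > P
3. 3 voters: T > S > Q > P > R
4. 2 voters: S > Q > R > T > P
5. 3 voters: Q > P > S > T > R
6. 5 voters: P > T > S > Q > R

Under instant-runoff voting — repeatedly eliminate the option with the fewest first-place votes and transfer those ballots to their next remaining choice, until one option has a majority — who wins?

Round 1: Q 5, T 3, P 5, R 7, S 2. Eliminate S.
Round 2: Q 7, T 3, P 5, R 7. Eliminate T.
Round 3: Q 10, P 5, R 7. Eliminate P.
Round 4: Q 15, R 7. Q has a majority.

Q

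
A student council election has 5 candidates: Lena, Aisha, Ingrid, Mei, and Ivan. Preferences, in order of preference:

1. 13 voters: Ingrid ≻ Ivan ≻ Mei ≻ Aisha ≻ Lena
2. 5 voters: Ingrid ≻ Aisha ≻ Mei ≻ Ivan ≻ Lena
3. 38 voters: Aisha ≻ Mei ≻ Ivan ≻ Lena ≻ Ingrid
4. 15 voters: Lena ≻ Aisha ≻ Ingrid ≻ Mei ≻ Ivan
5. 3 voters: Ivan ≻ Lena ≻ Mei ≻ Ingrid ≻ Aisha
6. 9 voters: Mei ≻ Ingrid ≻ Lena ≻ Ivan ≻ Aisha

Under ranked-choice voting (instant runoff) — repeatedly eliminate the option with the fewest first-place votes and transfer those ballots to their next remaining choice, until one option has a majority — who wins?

Aisha

Round 1: Lena 15, Aisha 38, Ingrid 18, Mei 9, Ivan 3. Eliminate Ivan.
Round 2: Lena 18, Aisha 38, Ingrid 18, Mei 9. Eliminate Mei.
Round 3: Lena 18, Aisha 38, Ingrid 27. Eliminate Lena.
Round 4: Aisha 53, Ingrid 30. Aisha has a majority.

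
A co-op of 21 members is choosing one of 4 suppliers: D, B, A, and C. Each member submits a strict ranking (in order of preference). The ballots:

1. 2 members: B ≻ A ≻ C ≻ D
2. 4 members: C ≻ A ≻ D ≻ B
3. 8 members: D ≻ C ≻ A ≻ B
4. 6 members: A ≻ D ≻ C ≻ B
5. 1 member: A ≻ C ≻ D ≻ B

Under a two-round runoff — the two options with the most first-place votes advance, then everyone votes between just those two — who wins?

Round 1 first-place votes: D 8, B 2, A 7, C 4.
D and A advance.
Runoff: D is preferred to A by 8 voters; A by 13.
A wins the runoff.

A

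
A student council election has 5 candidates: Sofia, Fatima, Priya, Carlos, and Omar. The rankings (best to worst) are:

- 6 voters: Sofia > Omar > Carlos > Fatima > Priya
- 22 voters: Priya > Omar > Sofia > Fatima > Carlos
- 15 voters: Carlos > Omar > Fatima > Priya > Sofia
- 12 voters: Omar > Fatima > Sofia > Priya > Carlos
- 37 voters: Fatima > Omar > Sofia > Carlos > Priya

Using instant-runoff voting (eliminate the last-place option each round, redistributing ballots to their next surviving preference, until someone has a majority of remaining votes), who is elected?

Omar

Round 1: Sofia 6, Fatima 37, Priya 22, Carlos 15, Omar 12. Eliminate Sofia.
Round 2: Fatima 37, Priya 22, Carlos 15, Omar 18. Eliminate Carlos.
Round 3: Fatima 37, Priya 22, Omar 33. Eliminate Priya.
Round 4: Fatima 37, Omar 55. Omar has a majority.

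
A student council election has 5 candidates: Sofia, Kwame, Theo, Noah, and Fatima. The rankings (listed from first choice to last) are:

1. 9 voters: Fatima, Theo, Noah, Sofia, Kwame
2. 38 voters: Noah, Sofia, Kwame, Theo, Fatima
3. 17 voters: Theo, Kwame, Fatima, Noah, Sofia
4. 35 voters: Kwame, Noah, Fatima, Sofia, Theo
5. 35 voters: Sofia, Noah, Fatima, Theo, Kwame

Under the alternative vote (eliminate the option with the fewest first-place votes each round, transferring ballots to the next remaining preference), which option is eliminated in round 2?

Theo

Round 1: Sofia 35, Kwame 35, Theo 17, Noah 38, Fatima 9. Eliminate Fatima.
Round 2: Sofia 35, Kwame 35, Theo 26, Noah 38. Eliminate Theo.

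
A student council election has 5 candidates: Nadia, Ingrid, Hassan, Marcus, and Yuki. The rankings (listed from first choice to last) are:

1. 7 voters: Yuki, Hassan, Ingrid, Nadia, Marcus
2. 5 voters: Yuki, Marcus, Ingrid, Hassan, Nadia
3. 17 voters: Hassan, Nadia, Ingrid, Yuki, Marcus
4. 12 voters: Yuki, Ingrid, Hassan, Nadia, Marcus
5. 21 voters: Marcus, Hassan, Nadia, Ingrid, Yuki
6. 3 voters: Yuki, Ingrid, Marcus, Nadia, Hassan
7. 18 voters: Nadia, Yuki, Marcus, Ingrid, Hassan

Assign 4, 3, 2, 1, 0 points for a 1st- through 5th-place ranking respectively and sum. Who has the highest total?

Nadia: 7·1 + 5·0 + 17·3 + 12·1 + 21·2 + 3·1 + 18·4 = 187
Ingrid: 7·2 + 5·2 + 17·2 + 12·3 + 21·1 + 3·3 + 18·1 = 142
Hassan: 7·3 + 5·1 + 17·4 + 12·2 + 21·3 + 3·0 + 18·0 = 181
Marcus: 7·0 + 5·3 + 17·0 + 12·0 + 21·4 + 3·2 + 18·2 = 141
Yuki: 7·4 + 5·4 + 17·1 + 12·4 + 21·0 + 3·4 + 18·3 = 179
Nadia has the highest Borda score (187).

Nadia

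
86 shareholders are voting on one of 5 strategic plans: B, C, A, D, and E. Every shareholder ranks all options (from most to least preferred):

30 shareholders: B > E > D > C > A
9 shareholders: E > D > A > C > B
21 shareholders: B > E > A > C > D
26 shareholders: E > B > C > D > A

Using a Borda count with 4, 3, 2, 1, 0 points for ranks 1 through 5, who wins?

B: 30·4 + 9·0 + 21·4 + 26·3 = 282
C: 30·1 + 9·1 + 21·1 + 26·2 = 112
A: 30·0 + 9·2 + 21·2 + 26·0 = 60
D: 30·2 + 9·3 + 21·0 + 26·1 = 113
E: 30·3 + 9·4 + 21·3 + 26·4 = 293
E has the highest Borda score (293).

E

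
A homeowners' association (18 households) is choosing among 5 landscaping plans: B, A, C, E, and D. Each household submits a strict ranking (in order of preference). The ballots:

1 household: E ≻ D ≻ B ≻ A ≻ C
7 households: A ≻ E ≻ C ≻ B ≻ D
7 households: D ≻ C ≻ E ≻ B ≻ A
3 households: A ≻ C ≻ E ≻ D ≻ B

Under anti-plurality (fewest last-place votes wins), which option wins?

E

Last-place votes: B 3, A 7, C 1, E 0, D 7.
E is ranked last by the fewest voters, so E wins.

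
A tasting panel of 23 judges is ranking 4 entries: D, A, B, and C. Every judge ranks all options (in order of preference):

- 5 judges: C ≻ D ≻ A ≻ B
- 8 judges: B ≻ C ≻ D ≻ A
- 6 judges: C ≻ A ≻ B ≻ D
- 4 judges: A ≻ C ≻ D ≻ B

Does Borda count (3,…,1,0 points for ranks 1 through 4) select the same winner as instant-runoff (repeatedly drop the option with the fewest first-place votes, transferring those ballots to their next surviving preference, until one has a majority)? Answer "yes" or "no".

Borda — scores: D 22, A 29, B 30, C 57. Winner: C.
Instant-runoff — R1 D 0, A 4, B 8, C 11 (D out); R2 A 4, B 8, C 11 (A out); R3 B 8, C 15 (C winner). Winner: C.
The two methods agree.

yes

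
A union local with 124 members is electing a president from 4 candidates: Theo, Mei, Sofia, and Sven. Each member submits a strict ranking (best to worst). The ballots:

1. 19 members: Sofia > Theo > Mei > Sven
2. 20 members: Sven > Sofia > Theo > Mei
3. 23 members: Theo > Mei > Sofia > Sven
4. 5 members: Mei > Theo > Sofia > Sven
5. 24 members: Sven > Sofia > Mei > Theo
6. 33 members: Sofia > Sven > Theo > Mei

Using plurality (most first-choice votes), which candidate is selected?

First-place votes: Theo 23, Mei 5, Sofia 52, Sven 44.
Sofia has the most first-place votes.

Sofia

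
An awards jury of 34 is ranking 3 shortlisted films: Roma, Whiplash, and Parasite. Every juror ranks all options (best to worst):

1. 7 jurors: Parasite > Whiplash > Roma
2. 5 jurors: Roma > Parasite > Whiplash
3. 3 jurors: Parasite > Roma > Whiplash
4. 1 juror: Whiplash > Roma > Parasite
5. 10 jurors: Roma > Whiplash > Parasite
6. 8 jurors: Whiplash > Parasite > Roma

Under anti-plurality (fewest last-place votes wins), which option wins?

Last-place votes: Roma 15, Whiplash 8, Parasite 11.
Whiplash is ranked last by the fewest voters, so Whiplash wins.

Whiplash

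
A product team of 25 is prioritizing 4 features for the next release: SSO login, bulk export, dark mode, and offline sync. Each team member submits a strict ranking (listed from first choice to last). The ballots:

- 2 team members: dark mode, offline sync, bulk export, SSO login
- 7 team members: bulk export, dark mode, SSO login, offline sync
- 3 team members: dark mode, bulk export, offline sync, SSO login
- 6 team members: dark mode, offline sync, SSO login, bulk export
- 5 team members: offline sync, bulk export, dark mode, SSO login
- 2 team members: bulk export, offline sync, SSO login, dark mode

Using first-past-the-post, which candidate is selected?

First-place votes: SSO login 0, bulk export 9, dark mode 11, offline sync 5.
dark mode has the most first-place votes.

dark mode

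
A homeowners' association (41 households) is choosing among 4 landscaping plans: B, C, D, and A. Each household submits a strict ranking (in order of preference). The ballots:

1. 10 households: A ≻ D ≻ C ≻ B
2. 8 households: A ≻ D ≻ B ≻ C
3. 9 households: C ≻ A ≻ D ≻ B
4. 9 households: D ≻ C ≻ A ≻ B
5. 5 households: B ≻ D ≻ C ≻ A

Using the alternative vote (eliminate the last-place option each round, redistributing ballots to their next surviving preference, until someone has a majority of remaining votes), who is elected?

A

Round 1: B 5, C 9, D 9, A 18. Eliminate B.
Round 2: C 9, D 14, A 18. Eliminate C.
Round 3: D 14, A 27. A has a majority.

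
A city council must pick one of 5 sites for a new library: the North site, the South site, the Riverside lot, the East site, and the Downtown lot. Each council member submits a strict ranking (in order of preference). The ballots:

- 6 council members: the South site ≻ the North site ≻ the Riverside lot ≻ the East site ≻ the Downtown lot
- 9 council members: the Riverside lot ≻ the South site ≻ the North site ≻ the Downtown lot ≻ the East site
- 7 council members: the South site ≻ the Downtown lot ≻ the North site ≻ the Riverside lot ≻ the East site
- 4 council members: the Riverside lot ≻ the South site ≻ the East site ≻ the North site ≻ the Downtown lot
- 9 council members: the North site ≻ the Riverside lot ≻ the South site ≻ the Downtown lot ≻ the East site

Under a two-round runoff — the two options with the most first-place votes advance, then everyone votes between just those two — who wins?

Round 1 first-place votes: the North site 9, the South site 13, the Riverside lot 13, the East site 0, the Downtown lot 0.
the South site and the Riverside lot advance.
Runoff: the South site is preferred to the Riverside lot by 13 voters; the Riverside lot by 22.
the Riverside lot wins the runoff.

the Riverside lot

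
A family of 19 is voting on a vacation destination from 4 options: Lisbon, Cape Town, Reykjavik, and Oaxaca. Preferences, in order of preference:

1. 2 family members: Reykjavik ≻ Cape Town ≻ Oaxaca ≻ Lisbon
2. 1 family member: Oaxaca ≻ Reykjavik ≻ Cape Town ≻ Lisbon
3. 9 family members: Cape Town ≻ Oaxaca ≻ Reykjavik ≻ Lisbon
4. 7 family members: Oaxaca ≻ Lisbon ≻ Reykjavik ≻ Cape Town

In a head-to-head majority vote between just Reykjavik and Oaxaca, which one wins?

Oaxaca

Voters preferring Reykjavik to Oaxaca: 2; preferring Oaxaca to Reykjavik: 17.
Oaxaca wins the head-to-head.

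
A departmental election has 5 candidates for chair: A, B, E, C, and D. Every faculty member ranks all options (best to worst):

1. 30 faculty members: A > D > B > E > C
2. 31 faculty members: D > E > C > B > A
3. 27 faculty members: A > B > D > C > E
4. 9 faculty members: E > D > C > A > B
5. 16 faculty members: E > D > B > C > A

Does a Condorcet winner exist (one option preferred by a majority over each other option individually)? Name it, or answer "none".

A

A vs B: 66–47 for A.
A vs E: 57–56 for A.
A vs C: 57–56 for A.
A vs D: 57–56 for A.
A beats every other option head-to-head.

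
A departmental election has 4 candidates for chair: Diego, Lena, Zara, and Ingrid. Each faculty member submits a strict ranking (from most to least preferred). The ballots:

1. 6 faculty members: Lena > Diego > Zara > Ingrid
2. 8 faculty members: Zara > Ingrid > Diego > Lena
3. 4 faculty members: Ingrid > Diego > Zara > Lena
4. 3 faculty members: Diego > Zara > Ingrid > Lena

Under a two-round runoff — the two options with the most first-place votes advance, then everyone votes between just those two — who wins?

Zara

Round 1 first-place votes: Diego 3, Lena 6, Zara 8, Ingrid 4.
Zara and Lena advance.
Runoff: Zara is preferred to Lena by 15 voters; Lena by 6.
Zara wins the runoff.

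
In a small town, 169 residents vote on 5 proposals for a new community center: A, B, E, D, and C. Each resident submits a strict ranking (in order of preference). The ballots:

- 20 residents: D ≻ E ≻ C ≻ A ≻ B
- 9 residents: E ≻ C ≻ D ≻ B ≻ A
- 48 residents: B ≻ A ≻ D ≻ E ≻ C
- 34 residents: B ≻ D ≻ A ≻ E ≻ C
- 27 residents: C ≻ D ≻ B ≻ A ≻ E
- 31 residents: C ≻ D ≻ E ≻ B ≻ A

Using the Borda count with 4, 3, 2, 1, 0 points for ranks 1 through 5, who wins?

A: 20·1 + 9·0 + 48·3 + 34·2 + 27·1 + 31·0 = 259
B: 20·0 + 9·1 + 48·4 + 34·4 + 27·2 + 31·1 = 422
E: 20·3 + 9·4 + 48·1 + 34·1 + 27·0 + 31·2 = 240
D: 20·4 + 9·2 + 48·2 + 34·3 + 27·3 + 31·3 = 470
C: 20·2 + 9·3 + 48·0 + 34·0 + 27·4 + 31·4 = 299
D has the highest Borda score (470).

D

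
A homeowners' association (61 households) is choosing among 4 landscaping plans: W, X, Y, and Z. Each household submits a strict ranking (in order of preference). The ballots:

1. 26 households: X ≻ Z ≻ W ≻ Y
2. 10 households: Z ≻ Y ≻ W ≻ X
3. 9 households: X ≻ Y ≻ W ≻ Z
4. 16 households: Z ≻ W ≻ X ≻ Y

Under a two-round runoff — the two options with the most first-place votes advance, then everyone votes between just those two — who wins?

Round 1 first-place votes: W 0, X 35, Y 0, Z 26.
X and Z advance.
Runoff: X is preferred to Z by 35 voters; Z by 26.
X wins the runoff.

X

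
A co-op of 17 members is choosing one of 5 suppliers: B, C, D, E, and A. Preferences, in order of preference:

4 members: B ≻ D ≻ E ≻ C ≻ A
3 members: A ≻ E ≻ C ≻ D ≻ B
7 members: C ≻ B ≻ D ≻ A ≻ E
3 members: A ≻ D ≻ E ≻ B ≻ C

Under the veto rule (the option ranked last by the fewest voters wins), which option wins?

D

Last-place votes: B 3, C 3, D 0, E 7, A 4.
D is ranked last by the fewest voters, so D wins.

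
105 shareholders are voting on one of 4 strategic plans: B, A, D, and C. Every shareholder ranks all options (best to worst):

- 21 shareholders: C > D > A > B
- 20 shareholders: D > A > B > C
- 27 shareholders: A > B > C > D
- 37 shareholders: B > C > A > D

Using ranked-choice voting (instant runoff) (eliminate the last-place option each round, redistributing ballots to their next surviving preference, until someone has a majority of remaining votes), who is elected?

Round 1: B 37, A 27, D 20, C 21. Eliminate D.
Round 2: B 37, A 47, C 21. Eliminate C.
Round 3: B 37, A 68. A has a majority.

A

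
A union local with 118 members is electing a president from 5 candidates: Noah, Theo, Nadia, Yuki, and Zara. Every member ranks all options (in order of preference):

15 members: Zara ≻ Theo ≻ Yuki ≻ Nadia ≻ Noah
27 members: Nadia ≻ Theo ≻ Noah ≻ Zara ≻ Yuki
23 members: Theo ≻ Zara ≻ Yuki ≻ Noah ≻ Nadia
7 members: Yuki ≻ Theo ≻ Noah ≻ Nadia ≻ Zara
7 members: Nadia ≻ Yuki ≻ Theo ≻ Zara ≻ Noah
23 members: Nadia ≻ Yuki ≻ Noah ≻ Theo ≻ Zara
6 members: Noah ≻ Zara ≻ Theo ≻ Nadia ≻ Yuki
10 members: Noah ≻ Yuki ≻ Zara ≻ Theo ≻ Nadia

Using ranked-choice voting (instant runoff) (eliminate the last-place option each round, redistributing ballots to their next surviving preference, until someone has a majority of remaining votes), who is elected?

Round 1: Noah 16, Theo 23, Nadia 57, Yuki 7, Zara 15. Eliminate Yuki.
Round 2: Noah 16, Theo 30, Nadia 57, Zara 15. Eliminate Zara.
Round 3: Noah 16, Theo 45, Nadia 57. Eliminate Noah.
Round 4: Theo 61, Nadia 57. Theo has a majority.

Theo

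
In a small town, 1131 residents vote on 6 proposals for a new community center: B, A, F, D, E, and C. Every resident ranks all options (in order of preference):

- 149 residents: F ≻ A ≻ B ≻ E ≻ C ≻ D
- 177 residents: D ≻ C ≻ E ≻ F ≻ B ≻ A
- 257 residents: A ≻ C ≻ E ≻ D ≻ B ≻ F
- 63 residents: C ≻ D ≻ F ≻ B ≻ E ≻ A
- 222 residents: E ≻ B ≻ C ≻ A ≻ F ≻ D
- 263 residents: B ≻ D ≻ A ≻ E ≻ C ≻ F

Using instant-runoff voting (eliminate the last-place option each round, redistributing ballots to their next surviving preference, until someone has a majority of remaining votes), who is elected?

B

Round 1: B 263, A 257, F 149, D 177, E 222, C 63. Eliminate C.
Round 2: B 263, A 257, F 149, D 240, E 222. Eliminate F.
Round 3: B 263, A 406, D 240, E 222. Eliminate E.
Round 4: B 485, A 406, D 240. Eliminate D.
Round 5: B 725, A 406. B has a majority.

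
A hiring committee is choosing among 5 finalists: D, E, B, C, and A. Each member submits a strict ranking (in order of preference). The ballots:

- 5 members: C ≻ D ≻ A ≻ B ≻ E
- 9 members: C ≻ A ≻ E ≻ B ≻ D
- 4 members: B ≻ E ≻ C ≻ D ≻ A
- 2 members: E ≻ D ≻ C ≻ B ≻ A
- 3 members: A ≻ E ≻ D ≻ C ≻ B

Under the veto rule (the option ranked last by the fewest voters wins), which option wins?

C

Last-place votes: D 9, E 5, B 3, C 0, A 6.
C is ranked last by the fewest voters, so C wins.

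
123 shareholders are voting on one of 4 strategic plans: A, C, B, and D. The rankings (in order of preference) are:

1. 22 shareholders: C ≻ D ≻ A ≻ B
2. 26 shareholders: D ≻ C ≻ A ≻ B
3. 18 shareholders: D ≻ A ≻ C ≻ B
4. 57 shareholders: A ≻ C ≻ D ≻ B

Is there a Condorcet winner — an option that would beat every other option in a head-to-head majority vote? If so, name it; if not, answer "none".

Checking pairwise contests:
D beats A 66–57.
A beats C 75–48.
A beats B 123–0.
C beats D 79–44.
Every option loses at least one head-to-head, so there is no Condorcet winner.

none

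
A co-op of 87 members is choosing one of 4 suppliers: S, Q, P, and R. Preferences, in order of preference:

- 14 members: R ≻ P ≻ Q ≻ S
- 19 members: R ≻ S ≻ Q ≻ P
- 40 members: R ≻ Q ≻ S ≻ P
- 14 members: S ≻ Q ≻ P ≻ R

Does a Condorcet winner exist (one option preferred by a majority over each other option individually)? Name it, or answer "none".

R vs S: 73–14 for R.
R vs Q: 73–14 for R.
R vs P: 73–14 for R.
R beats every other option head-to-head.

R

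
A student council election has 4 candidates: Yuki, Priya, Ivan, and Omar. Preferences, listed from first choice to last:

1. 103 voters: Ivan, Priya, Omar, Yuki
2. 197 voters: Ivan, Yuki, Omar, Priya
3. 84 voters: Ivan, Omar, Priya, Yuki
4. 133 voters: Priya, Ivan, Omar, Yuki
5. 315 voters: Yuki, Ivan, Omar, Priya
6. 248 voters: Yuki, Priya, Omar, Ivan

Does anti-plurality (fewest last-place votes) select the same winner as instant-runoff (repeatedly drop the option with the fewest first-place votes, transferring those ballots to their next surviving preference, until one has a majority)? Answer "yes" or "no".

no

Anti-plurality — last-place votes: Yuki 320, Priya 512, Ivan 248, Omar 0. Winner: Omar.
Instant-runoff — R1 Yuki 563, Priya 133, Ivan 384, Omar 0 (Yuki winner). Winner: Yuki.
The two methods disagree.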